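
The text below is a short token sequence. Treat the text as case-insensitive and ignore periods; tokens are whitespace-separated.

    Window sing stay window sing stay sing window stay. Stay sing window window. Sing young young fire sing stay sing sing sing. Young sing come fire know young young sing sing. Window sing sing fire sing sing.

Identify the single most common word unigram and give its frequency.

Unigram frequencies (highest first):
  sing: 16
  window: 6
  stay: 5
  young: 5
  fire: 3
  come: 1
  … (1 more, each ≤ 1)

"sing", 16 times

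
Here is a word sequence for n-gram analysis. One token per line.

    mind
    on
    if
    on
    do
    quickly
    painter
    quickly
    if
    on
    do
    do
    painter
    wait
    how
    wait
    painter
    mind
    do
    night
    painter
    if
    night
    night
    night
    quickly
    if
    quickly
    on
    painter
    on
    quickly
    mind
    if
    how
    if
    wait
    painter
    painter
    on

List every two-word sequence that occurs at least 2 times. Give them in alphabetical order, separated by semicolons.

if on; night night; on do; painter on; quickly if; wait painter

Bigram counts meeting the condition (at least 2 times):
  if on: 2
  night night: 2
  on do: 2
  painter on: 2
  quickly if: 2
  wait painter: 2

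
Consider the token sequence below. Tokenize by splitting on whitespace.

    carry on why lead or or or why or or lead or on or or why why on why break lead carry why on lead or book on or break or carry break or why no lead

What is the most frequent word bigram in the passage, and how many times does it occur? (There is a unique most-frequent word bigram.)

"or or", 4 times

Bigram frequencies (highest first):
  or or: 4
  lead or: 3
  or why: 3
  on why: 2
  on or: 2
  why on: 2
  … (19 more, each ≤ 2)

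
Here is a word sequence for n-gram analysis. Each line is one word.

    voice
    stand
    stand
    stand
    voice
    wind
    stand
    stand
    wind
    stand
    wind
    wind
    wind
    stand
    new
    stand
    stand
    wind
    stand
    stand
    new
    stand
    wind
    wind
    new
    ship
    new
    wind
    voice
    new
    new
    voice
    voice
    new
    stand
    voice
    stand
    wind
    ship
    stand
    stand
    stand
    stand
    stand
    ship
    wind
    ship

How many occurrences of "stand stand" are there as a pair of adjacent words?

Scanning the 46 overlapping bigram windows for "stand stand":
  position 2–3: stand stand
  position 3–4: stand stand
  position 7–8: stand stand
  position 16–17: stand stand
  position 19–20: stand stand
  position 40–41: stand stand
  position 41–42: stand stand
  position 42–43: stand stand
  position 43–44: stand stand

9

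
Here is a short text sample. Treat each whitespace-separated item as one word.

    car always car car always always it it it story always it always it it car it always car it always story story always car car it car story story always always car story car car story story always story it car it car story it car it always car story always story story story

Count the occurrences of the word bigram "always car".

5

Scanning the 54 overlapping bigram windows for "always car":
  position 2–3: always car
  position 18–19: always car
  position 24–25: always car
  position 32–33: always car
  position 49–50: always car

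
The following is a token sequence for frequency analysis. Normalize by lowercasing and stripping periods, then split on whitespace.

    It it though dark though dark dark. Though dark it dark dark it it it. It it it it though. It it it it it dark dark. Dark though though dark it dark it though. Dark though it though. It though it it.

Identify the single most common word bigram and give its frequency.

"it it", 12 times

Bigram frequencies (highest first):
  it it: 12
  it though: 5
  though dark: 5
  dark though: 4
  dark dark: 4
  dark it: 4
  … (3 more, each ≤ 4)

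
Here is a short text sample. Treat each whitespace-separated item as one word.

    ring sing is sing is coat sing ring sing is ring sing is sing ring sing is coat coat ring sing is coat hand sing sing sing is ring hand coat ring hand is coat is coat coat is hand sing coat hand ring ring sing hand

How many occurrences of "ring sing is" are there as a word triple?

5

Scanning the 45 overlapping trigram windows for "ring sing is":
  position 1–3: ring sing is
  position 8–10: ring sing is
  position 11–13: ring sing is
  position 15–17: ring sing is
  position 20–22: ring sing is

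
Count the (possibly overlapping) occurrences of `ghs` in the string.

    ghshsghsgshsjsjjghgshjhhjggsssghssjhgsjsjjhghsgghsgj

Sliding a length-3 window over the 52 characters (50 positions):
  position 1–3: ghs
  position 6–8: ghs
  position 31–33: ghs
  position 44–46: ghs
  position 48–50: ghs

5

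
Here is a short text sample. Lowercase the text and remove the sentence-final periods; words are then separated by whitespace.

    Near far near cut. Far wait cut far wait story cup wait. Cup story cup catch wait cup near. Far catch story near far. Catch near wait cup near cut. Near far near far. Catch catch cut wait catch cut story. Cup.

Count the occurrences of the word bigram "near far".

Scanning the 41 overlapping bigram windows for "near far":
  position 1–2: near far
  position 19–20: near far
  position 23–24: near far
  position 31–32: near far
  position 33–34: near far

5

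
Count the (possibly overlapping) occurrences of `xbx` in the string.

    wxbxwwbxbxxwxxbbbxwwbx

2

Sliding a length-3 window over the 22 characters (20 positions):
  position 2–4: xbx
  position 8–10: xbx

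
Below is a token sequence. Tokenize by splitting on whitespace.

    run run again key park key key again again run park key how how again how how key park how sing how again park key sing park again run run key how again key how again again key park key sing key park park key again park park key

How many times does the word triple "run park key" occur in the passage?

Scanning the 47 overlapping trigram windows for "run park key":
  position 10–12: run park key

1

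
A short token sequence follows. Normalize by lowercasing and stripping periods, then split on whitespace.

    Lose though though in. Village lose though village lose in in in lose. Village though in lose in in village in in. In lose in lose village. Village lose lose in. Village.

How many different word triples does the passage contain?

25

32 tokens → 30 trigram windows in total.
Repeated trigrams (each contributes count−1 duplicates):
  in in in: 2
  in in lose: 2
  in lose in: 2
  in lose village: 2
  lose in in: 2
5 duplicate windows → 30 − 5 = 25 distinct.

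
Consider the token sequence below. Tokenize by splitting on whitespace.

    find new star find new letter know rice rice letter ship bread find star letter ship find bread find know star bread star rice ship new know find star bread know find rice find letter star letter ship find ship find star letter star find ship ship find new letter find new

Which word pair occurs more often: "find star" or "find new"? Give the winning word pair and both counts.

"find new" (4 vs 3)

"find star": 3 occurrences
"find new": 4 occurrences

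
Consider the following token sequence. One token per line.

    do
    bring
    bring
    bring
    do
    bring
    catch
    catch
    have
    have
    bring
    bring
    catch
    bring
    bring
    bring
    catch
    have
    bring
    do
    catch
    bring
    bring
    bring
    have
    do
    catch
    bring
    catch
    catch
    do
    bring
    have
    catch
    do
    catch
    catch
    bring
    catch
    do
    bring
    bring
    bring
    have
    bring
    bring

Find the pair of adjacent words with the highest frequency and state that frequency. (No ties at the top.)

"bring bring", 10 times

Bigram frequencies (highest first):
  bring bring: 10
  bring catch: 5
  do bring: 4
  catch bring: 4
  catch catch: 3
  have bring: 3
  … (8 more, each ≤ 3)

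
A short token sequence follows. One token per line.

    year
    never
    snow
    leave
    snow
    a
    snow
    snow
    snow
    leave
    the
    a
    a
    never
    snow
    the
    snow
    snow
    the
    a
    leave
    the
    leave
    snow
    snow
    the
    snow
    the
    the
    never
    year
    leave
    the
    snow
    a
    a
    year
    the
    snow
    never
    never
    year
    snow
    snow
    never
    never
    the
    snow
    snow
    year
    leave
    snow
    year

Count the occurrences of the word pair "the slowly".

Scanning the 52 overlapping bigram windows for "the slowly":
  (none found)

0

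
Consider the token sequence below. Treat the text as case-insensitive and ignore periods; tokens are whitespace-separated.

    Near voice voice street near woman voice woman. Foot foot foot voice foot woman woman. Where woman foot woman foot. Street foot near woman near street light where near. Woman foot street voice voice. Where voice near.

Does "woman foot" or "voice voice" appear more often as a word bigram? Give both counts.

"woman foot" (4 vs 2)

"woman foot": 4 occurrences
"voice voice": 2 occurrences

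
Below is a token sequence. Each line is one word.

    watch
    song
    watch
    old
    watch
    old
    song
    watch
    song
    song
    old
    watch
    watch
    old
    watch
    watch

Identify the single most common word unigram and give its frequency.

"watch", 8 times

Unigram frequencies (highest first):
  watch: 8
  song: 4
  old: 4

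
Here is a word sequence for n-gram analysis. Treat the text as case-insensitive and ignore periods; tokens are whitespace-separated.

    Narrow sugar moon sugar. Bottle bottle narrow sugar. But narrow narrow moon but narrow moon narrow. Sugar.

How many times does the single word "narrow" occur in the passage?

Scanning the 17 tokens for "narrow":
  position 1: narrow
  position 7: narrow
  position 10: narrow
  position 11: narrow
  position 14: narrow
  position 16: narrow

6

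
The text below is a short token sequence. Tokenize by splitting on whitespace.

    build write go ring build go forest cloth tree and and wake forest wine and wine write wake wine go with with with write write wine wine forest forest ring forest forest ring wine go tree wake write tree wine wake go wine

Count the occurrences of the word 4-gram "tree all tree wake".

Scanning the 40 overlapping 4-gram windows for "tree all tree wake":
  (none found)

0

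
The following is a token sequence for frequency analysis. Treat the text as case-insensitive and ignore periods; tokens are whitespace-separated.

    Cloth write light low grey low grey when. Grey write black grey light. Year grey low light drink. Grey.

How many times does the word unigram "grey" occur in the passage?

6

Scanning the 19 tokens for "grey":
  position 5: grey
  position 7: grey
  position 9: grey
  position 12: grey
  position 15: grey
  position 19: grey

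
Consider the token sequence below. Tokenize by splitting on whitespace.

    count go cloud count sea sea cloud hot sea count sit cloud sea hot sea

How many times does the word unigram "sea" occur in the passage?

Scanning the 15 tokens for "sea":
  position 5: sea
  position 6: sea
  position 9: sea
  position 13: sea
  position 15: sea

5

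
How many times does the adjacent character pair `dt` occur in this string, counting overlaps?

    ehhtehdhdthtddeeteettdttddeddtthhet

Sliding a length-2 window over the 35 characters (34 positions):
  position 9–10: dt
  position 22–23: dt
  position 29–30: dt

3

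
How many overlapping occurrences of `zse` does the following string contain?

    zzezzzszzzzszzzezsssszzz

Sliding a length-3 window over the 24 characters (22 positions):
  (no match at any position)

0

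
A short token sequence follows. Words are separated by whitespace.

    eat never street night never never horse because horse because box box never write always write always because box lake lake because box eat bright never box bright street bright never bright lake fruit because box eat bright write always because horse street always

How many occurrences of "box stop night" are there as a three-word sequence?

0

Scanning the 42 overlapping trigram windows for "box stop night":
  (none found)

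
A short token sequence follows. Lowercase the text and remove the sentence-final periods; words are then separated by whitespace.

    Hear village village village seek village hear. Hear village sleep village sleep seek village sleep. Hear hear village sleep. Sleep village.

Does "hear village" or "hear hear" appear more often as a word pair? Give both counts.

"hear village": 3 occurrences
"hear hear": 2 occurrences

"hear village" (3 vs 2)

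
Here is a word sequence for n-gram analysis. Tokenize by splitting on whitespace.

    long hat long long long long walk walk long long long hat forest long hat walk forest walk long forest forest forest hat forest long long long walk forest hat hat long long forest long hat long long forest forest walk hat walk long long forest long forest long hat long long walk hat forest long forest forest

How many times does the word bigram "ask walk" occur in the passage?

0

Scanning the 57 overlapping bigram windows for "ask walk":
  (none found)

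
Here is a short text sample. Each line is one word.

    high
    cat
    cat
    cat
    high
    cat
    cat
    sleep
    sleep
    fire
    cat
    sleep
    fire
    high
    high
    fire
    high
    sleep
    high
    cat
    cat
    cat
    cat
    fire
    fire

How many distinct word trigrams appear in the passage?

19

25 tokens → 23 trigram windows in total.
Repeated trigrams (each contributes count−1 duplicates):
  cat cat cat: 3
  high cat cat: 3
4 duplicate windows → 23 − 4 = 19 distinct.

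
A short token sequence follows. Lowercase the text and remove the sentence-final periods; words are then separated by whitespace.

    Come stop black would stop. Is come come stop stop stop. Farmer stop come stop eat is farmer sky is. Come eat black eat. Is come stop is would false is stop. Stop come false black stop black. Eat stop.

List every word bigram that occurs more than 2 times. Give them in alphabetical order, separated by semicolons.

come stop; is come; stop stop

Bigram counts meeting the condition (more than 2 times):
  come stop: 4
  is come: 3
  stop stop: 3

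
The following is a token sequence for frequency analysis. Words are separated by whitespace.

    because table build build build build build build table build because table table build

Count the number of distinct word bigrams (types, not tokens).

14 tokens → 13 bigram windows in total.
Repeated bigrams (each contributes count−1 duplicates):
  build build: 5
  table build: 3
  because table: 2
7 duplicate windows → 13 − 7 = 6 distinct.

6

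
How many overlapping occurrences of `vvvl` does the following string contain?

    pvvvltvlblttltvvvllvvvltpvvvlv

Sliding a length-4 window over the 30 characters (27 positions):
  position 2–5: vvvl
  position 15–18: vvvl
  position 20–23: vvvl
  position 26–29: vvvl

4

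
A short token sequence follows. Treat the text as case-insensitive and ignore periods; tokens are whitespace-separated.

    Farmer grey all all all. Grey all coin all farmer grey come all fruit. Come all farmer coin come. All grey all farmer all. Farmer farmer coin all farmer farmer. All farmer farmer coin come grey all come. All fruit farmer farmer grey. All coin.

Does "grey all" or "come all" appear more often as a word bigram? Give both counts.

"grey all" (5 vs 4)

"grey all": 5 occurrences
"come all": 4 occurrences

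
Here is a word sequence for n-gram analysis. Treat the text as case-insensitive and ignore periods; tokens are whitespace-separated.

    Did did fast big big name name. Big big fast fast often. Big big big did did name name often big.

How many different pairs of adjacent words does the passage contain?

14

21 tokens → 20 bigram windows in total.
Repeated bigrams (each contributes count−1 duplicates):
  big big: 4
  did did: 2
  name name: 2
  often big: 2
6 duplicate windows → 20 − 6 = 14 distinct.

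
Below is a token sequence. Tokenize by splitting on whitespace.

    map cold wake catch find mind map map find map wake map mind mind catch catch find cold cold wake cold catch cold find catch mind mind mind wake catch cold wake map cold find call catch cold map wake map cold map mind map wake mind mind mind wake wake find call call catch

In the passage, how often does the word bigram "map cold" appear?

3

Scanning the 54 overlapping bigram windows for "map cold":
  position 1–2: map cold
  position 33–34: map cold
  position 41–42: map cold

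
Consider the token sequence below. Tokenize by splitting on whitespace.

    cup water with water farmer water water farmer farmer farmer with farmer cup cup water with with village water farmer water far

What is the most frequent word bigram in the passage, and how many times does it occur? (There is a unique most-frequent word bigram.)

"water farmer", 3 times

Bigram frequencies (highest first):
  water farmer: 3
  cup water: 2
  water with: 2
  farmer water: 2
  farmer farmer: 2
  with water: 1
  … (9 more, each ≤ 1)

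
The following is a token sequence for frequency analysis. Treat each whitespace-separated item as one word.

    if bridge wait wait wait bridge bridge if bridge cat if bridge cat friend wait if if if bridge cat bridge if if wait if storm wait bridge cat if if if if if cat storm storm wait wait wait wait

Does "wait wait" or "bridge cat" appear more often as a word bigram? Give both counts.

"wait wait" (5 vs 4)

"wait wait": 5 occurrences
"bridge cat": 4 occurrences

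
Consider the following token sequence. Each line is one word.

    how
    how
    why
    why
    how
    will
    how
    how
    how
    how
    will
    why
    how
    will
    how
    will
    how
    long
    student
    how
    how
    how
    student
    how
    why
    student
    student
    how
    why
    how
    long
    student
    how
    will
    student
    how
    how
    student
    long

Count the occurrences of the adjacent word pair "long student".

2

Scanning the 38 overlapping bigram windows for "long student":
  position 18–19: long student
  position 31–32: long student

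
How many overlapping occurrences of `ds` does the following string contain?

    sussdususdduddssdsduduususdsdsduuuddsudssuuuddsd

7

Sliding a length-2 window over the 48 characters (47 positions):
  position 14–15: ds
  position 17–18: ds
  position 27–28: ds
  position 29–30: ds
  position 36–37: ds
  position 39–40: ds
  position 46–47: ds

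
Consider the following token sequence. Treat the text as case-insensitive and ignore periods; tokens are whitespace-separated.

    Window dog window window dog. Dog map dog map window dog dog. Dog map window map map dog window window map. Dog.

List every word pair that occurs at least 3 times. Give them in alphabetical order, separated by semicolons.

dog dog; dog map; map dog; window dog

Bigram counts meeting the condition (at least 3 times):
  dog dog: 3
  dog map: 3
  map dog: 3
  window dog: 3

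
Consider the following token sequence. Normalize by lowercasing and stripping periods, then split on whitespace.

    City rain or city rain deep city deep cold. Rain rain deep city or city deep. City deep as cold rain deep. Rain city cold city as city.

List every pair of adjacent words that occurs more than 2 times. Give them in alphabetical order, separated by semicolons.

city deep; deep city; rain deep

Bigram counts meeting the condition (more than 2 times):
  city deep: 3
  deep city: 3
  rain deep: 3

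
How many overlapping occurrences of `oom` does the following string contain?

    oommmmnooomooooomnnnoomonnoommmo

Sliding a length-3 window over the 32 characters (30 positions):
  position 1–3: oom
  position 9–11: oom
  position 15–17: oom
  position 21–23: oom
  position 27–29: oom

5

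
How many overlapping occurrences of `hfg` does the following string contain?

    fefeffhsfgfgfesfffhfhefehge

Sliding a length-3 window over the 27 characters (25 positions):
  (no match at any position)

0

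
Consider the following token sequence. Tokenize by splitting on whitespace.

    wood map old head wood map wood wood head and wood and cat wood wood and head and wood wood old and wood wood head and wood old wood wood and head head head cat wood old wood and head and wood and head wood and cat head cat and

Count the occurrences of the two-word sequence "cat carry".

0

Scanning the 49 overlapping bigram windows for "cat carry":
  (none found)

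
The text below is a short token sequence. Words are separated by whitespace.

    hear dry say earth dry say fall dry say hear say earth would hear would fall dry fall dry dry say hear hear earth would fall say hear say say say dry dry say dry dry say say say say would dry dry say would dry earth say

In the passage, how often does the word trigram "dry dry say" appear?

Scanning the 46 overlapping trigram windows for "dry dry say":
  position 19–21: dry dry say
  position 32–34: dry dry say
  position 35–37: dry dry say
  position 42–44: dry dry say

4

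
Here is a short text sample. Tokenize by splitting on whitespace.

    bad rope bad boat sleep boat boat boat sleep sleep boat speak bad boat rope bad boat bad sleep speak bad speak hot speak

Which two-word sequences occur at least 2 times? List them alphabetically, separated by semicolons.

bad boat; boat boat; boat sleep; rope bad; sleep boat; speak bad

Bigram counts meeting the condition (at least 2 times):
  bad boat: 3
  boat boat: 2
  boat sleep: 2
  rope bad: 2
  sleep boat: 2
  speak bad: 2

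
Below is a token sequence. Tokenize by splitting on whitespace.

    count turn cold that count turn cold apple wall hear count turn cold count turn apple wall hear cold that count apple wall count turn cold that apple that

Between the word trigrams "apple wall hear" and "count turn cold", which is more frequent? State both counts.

"apple wall hear": 2 occurrences
"count turn cold": 4 occurrences

"count turn cold" (4 vs 2)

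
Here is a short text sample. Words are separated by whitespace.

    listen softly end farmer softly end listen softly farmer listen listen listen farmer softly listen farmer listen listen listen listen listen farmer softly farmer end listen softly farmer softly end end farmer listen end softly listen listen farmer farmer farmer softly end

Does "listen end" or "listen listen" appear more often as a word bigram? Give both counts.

"listen listen" (7 vs 1)

"listen end": 1 occurrence
"listen listen": 7 occurrences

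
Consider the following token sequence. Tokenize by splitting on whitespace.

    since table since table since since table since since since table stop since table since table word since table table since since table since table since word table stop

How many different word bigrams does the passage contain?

29 tokens → 28 bigram windows in total.
Repeated bigrams (each contributes count−1 duplicates):
  since table: 9
  table since: 7
  since since: 4
  table stop: 2
18 duplicate windows → 28 − 18 = 10 distinct.

10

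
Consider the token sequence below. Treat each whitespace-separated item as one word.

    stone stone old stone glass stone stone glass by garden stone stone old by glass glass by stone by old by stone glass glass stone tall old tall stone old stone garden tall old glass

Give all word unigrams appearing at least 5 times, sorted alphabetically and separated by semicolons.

by; glass; old; stone

Unigram counts meeting the condition (at least 5 times):
  by: 5
  glass: 7
  old: 6
  stone: 12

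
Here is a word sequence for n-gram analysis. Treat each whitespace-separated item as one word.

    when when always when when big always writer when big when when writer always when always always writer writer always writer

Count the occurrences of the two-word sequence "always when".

Scanning the 20 overlapping bigram windows for "always when":
  position 3–4: always when
  position 14–15: always when

2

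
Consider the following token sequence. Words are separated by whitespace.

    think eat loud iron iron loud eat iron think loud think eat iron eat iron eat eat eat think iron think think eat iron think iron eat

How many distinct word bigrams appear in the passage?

27 tokens → 26 bigram windows in total.
Repeated bigrams (each contributes count−1 duplicates):
  eat iron: 4
  iron eat: 3
  iron think: 3
  think eat: 3
  eat eat: 2
  think iron: 2
11 duplicate windows → 26 − 11 = 15 distinct.

15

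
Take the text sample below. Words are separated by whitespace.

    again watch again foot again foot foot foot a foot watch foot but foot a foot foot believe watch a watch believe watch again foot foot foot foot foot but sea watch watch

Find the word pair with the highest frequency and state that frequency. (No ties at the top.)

"foot foot", 7 times

Bigram frequencies (highest first):
  foot foot: 7
  again foot: 3
  watch again: 2
  foot a: 2
  a foot: 2
  foot but: 2
  … (13 more, each ≤ 2)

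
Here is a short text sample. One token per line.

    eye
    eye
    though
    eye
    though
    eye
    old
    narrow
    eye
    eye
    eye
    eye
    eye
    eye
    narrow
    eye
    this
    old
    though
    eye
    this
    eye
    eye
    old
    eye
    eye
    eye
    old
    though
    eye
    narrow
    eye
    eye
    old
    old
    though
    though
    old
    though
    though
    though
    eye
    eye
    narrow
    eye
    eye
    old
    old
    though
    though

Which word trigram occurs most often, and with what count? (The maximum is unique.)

Trigram frequencies (highest first):
  eye eye eye: 5
  eye eye old: 4
  narrow eye eye: 3
  eye narrow eye: 3
  old though though: 3
  eye though eye: 2
  … (24 more, each ≤ 2)

"eye eye eye", 5 times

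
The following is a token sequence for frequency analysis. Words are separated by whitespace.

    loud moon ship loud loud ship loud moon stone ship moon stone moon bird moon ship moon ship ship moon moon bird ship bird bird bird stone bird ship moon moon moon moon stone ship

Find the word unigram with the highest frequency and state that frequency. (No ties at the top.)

"moon", 12 times

Unigram frequencies (highest first):
  moon: 12
  ship: 9
  bird: 6
  loud: 4
  stone: 4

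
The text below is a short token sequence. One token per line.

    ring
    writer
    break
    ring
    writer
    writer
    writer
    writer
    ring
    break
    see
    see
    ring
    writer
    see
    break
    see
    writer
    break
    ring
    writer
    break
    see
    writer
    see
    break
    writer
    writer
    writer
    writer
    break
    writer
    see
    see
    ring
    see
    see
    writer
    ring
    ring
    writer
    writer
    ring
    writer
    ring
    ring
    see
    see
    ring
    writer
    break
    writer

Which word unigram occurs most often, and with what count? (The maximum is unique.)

"writer", 20 times

Unigram frequencies (highest first):
  writer: 20
  ring: 12
  see: 12
  break: 8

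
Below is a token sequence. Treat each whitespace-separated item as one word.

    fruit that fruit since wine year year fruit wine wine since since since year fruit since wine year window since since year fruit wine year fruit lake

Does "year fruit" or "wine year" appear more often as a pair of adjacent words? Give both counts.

"year fruit": 4 occurrences
"wine year": 3 occurrences

"year fruit" (4 vs 3)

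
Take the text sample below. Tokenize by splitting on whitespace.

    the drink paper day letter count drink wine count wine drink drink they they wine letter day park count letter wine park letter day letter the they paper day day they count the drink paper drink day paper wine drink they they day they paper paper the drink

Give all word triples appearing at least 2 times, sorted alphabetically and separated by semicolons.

Trigram counts meeting the condition (at least 2 times):
  drink they they: 2
  the drink paper: 2

drink they they; the drink paper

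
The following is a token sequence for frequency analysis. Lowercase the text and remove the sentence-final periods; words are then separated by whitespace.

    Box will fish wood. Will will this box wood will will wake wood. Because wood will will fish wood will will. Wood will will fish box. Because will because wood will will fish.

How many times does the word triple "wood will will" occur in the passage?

Scanning the 31 overlapping trigram windows for "wood will will":
  position 4–6: wood will will
  position 9–11: wood will will
  position 15–17: wood will will
  position 19–21: wood will will
  position 22–24: wood will will
  position 30–32: wood will will

6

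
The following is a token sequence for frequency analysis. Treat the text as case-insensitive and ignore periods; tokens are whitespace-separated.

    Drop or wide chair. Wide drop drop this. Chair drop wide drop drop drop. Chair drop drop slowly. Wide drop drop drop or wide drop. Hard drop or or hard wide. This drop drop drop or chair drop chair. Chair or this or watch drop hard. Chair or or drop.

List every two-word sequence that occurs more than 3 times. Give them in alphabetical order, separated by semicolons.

drop drop; drop or; wide drop

Bigram counts meeting the condition (more than 3 times):
  drop drop: 8
  drop or: 4
  wide drop: 4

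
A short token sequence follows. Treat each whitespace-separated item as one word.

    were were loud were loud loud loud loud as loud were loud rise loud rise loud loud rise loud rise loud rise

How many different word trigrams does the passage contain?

22 tokens → 20 trigram windows in total.
Repeated trigrams (each contributes count−1 duplicates):
  loud rise loud: 4
  rise loud rise: 3
  loud loud loud: 2
  loud were loud: 2
7 duplicate windows → 20 − 7 = 13 distinct.

13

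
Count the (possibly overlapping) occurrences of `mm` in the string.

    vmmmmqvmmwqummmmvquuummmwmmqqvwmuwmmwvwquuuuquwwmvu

Sliding a length-2 window over the 51 characters (50 positions):
  position 2–3: mm
  position 3–4: mm
  position 4–5: mm
  position 8–9: mm
  position 13–14: mm
  position 14–15: mm
  position 15–16: mm
  position 22–23: mm
  position 23–24: mm
  position 26–27: mm
  … (1 more)

11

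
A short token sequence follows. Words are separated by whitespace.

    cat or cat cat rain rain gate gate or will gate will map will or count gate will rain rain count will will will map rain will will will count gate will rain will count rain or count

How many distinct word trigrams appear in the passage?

38 tokens → 36 trigram windows in total.
Repeated trigrams (each contributes count−1 duplicates):
  count gate will: 2
  gate will rain: 2
  will will will: 2
3 duplicate windows → 36 − 3 = 33 distinct.

33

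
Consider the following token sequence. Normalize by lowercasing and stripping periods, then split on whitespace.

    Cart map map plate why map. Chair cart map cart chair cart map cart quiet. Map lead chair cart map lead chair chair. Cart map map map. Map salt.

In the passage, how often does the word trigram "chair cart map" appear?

Scanning the 27 overlapping trigram windows for "chair cart map":
  position 7–9: chair cart map
  position 11–13: chair cart map
  position 18–20: chair cart map
  position 23–25: chair cart map

4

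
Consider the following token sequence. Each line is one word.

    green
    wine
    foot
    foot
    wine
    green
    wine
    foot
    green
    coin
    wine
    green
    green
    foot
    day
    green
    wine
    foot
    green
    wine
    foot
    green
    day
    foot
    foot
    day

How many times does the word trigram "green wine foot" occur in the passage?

4

Scanning the 24 overlapping trigram windows for "green wine foot":
  position 1–3: green wine foot
  position 6–8: green wine foot
  position 16–18: green wine foot
  position 19–21: green wine foot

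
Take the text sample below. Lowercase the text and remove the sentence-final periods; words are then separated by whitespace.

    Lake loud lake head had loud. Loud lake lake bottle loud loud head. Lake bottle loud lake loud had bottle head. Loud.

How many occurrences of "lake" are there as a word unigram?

Scanning the 22 tokens for "lake":
  position 1: lake
  position 3: lake
  position 8: lake
  position 9: lake
  position 14: lake
  position 17: lake

6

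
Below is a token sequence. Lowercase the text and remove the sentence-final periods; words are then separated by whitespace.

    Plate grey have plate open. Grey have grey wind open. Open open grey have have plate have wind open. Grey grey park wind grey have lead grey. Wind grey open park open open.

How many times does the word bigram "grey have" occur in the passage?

4

Scanning the 32 overlapping bigram windows for "grey have":
  position 2–3: grey have
  position 6–7: grey have
  position 13–14: grey have
  position 24–25: grey have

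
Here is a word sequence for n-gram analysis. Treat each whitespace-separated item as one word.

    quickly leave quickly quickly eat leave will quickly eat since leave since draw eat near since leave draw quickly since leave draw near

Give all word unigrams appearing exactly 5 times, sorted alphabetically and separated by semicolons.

leave; quickly

Unigram counts meeting the condition (exactly 5 times):
  leave: 5
  quickly: 5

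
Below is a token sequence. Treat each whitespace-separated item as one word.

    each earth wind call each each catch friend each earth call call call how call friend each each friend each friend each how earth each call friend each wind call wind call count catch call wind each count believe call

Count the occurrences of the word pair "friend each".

Scanning the 39 overlapping bigram windows for "friend each":
  position 8–9: friend each
  position 16–17: friend each
  position 19–20: friend each
  position 21–22: friend each
  position 27–28: friend each

5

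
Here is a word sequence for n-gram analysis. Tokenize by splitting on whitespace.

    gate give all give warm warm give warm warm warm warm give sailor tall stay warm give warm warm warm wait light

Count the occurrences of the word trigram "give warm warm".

3

Scanning the 20 overlapping trigram windows for "give warm warm":
  position 4–6: give warm warm
  position 7–9: give warm warm
  position 17–19: give warm warm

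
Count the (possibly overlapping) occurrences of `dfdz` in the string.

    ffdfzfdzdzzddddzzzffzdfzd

Sliding a length-4 window over the 25 characters (22 positions):
  (no match at any position)

0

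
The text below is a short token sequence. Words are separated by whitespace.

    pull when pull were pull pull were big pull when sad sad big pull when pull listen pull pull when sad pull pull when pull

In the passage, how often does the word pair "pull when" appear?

Scanning the 24 overlapping bigram windows for "pull when":
  position 1–2: pull when
  position 9–10: pull when
  position 14–15: pull when
  position 19–20: pull when
  position 23–24: pull when

5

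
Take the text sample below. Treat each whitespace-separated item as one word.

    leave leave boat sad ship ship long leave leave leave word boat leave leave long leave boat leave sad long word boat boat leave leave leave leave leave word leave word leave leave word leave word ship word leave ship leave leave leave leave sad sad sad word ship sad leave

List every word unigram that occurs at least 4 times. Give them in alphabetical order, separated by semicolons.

boat; leave; sad; ship; word

Unigram counts meeting the condition (at least 4 times):
  boat: 5
  leave: 24
  sad: 6
  ship: 5
  word: 8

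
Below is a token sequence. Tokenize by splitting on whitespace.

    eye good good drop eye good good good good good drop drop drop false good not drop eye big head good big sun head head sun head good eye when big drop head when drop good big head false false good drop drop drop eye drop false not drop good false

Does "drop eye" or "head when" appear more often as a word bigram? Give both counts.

"drop eye": 3 occurrences
"head when": 1 occurrence

"drop eye" (3 vs 1)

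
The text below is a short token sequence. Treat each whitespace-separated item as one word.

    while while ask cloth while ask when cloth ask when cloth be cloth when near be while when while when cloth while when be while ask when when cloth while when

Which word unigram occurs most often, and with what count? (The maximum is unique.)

"when", 9 times

Unigram frequencies (highest first):
  when: 9
  while: 8
  cloth: 6
  ask: 4
  be: 3
  near: 1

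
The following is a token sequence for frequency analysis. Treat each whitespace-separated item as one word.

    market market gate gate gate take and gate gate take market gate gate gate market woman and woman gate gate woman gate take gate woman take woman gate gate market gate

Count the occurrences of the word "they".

Scanning the 31 tokens for "they":
  (none found)

0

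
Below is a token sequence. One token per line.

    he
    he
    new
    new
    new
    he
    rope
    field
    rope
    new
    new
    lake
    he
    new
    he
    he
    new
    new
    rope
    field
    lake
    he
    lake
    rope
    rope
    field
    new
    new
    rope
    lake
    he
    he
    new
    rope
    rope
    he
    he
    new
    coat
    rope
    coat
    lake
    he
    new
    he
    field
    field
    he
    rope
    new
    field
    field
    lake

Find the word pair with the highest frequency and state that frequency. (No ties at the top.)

Bigram frequencies (highest first):
  he new: 6
  new new: 5
  he he: 4
  lake he: 4
  new he: 3
  rope field: 3
  … (20 more, each ≤ 3)

"he new", 6 times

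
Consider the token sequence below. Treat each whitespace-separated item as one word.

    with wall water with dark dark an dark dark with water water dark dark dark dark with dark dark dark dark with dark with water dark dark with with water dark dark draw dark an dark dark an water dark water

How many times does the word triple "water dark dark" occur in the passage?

Scanning the 39 overlapping trigram windows for "water dark dark":
  position 12–14: water dark dark
  position 25–27: water dark dark
  position 30–32: water dark dark

3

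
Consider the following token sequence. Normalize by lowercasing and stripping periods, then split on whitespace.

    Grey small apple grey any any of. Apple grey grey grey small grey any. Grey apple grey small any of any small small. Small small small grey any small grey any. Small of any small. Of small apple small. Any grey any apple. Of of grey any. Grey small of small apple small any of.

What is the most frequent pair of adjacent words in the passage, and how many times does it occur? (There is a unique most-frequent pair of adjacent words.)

"grey any", 6 times

Bigram frequencies (highest first):
  grey any: 6
  grey small: 4
  any small: 4
  small small: 4
  small apple: 3
  apple grey: 3
  … (16 more, each ≤ 3)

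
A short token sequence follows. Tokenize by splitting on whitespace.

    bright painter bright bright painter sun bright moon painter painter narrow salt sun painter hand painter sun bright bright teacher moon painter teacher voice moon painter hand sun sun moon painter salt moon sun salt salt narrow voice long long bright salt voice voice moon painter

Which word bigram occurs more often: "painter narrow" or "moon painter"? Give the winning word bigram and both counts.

"painter narrow": 1 occurrence
"moon painter": 5 occurrences

"moon painter" (5 vs 1)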